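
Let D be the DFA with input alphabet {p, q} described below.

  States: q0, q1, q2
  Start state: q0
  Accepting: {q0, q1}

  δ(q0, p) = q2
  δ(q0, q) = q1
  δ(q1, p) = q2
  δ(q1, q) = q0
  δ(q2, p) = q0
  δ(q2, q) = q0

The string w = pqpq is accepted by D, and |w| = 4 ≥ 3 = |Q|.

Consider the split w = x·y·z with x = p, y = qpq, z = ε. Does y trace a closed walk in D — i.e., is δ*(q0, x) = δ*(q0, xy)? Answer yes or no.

Run of D on the first 4 characters of w = p q p q:
  step 0: q0  (start)
  step 1: q2  (read p: q0→q2)
  step 2: q0  (read q: q2→q0)
  step 3: q2  (read p: q0→q2)
  step 4: q0  (read q: q2→q0)

After x (step 1): q2. After xy (step 4): q0.
They differ (q2 ≠ q0), so y is not a cycle from the state after x; this split is not the one the pumping-lemma construction produces, and pumping y need not keep the string in L(D).

no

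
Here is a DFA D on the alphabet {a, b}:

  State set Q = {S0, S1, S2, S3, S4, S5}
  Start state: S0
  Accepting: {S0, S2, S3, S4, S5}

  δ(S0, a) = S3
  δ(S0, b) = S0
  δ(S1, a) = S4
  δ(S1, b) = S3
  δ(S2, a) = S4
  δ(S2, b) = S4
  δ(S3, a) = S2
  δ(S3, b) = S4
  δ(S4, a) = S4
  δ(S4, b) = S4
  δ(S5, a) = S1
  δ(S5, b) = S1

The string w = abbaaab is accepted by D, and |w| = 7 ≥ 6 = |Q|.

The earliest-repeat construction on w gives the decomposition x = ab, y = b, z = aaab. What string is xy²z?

xy^2z = ab·b·b·aaab = abbbaaab.
Reading y = b takes D from S4 back to S4, so after x·y·y the machine is still in S4, and z then leads to the accepting state S4. Hence abbbaaab ∈ L(D).

abbbaaab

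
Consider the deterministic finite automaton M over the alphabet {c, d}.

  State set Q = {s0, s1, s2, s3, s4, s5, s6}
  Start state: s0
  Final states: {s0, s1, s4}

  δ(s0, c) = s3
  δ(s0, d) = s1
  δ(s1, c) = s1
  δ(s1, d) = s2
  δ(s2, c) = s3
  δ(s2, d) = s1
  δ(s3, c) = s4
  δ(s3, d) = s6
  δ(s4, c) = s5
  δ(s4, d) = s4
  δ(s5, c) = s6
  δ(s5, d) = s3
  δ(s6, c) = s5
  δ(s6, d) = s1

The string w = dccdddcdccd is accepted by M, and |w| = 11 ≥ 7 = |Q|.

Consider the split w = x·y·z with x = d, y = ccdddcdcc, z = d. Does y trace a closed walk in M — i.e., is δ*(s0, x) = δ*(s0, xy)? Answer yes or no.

State sequence: s0 -d-> s1 -c-> s1 -c-> s1 -d-> s2 -d-> s1 -d-> s2 -c-> s3 -d-> s6 -c-> s5 -c-> s6

After x (step 1): s1. After xy (step 10): s6.
They differ (s1 ≠ s6), so y is not a cycle from the state after x; this split is not the one the pumping-lemma construction produces, and pumping y need not keep the string in L(M).

no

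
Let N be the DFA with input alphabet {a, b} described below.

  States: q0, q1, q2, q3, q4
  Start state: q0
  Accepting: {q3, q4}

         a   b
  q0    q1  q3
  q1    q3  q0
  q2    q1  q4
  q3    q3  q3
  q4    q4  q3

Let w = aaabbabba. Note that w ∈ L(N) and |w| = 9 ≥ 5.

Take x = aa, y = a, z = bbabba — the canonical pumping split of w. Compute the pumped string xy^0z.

aabbabba

xy⁰z = xz = aa·bbabba = aabbabba.
Reading y = a takes N from q3 back to q3, so after x the machine is still in q3, and z then leads to the accepting state q3. Hence aabbabba ∈ L(N).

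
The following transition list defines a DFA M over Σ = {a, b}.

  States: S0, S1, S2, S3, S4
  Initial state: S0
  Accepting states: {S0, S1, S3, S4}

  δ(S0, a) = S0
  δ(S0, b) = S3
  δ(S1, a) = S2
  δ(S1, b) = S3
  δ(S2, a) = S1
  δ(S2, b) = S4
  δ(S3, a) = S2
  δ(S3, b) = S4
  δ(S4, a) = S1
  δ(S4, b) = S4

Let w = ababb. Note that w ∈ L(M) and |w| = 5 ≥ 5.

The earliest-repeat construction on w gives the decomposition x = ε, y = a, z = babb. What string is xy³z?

xy^3z = ε·a·a·a·babb = aaababb.
Reading y = a takes M from S0 back to S0, so after x·y·y·y the machine is still in S0, and z then leads to the accepting state S4. Hence aaababb ∈ L(M).

aaababb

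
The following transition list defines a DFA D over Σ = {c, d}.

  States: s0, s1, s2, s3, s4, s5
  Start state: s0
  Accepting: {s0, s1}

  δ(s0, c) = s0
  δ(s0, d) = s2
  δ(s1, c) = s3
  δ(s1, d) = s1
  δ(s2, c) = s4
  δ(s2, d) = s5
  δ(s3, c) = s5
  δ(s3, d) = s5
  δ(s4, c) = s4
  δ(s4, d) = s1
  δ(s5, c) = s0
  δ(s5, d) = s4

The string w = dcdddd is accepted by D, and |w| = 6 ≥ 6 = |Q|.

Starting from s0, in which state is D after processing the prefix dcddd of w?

s1

State sequence: s0 -d-> s2 -c-> s4 -d-> s1 -d-> s1 -d-> s1

After reading 5 characters, D is in state s1.
(This kind of state-tracing is the core of the pumping-lemma construction: with 6 states, pigeonhole forces a repeat within the first 6 steps.)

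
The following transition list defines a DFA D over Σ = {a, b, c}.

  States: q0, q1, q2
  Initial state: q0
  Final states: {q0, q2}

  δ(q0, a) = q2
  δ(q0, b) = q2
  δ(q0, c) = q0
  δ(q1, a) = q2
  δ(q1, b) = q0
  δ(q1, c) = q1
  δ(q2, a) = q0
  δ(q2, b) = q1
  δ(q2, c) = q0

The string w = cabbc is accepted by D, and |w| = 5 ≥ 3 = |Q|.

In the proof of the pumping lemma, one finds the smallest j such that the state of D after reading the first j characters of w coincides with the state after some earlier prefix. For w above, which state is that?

State sequence: q0 -c-> q0 -a-> q2 -b-> q1 -b-> q0 -c-> q0
First repeat at step 1: q0 was already visited.

The earliest repeat is at step j = 1: D is in q0, which it already visited at step i = 0.
The DFA has 3 states, so the proof of the pumping lemma guarantees a repeated state among the first 3+1 visited; the segment between the two visits is the pumpable y.

q0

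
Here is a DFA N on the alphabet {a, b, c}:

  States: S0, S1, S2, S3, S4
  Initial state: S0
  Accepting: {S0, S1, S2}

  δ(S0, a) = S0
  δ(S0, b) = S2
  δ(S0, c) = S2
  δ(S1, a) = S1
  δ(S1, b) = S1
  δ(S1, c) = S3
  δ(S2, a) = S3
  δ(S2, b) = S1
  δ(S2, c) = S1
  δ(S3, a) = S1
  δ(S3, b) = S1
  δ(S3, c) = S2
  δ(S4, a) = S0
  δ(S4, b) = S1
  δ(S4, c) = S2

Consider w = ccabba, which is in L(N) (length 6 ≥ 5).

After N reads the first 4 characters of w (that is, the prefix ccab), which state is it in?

Run of N on the first 4 characters of w = c c a b:
  step 0: S0  (start)
  step 1: S2  (read c: S0→S2)
  step 2: S1  (read c: S2→S1)
  step 3: S1  (read a: S1→S1)
  step 4: S1  (read b: S1→S1)

After reading 4 characters, N is in state S1.

S1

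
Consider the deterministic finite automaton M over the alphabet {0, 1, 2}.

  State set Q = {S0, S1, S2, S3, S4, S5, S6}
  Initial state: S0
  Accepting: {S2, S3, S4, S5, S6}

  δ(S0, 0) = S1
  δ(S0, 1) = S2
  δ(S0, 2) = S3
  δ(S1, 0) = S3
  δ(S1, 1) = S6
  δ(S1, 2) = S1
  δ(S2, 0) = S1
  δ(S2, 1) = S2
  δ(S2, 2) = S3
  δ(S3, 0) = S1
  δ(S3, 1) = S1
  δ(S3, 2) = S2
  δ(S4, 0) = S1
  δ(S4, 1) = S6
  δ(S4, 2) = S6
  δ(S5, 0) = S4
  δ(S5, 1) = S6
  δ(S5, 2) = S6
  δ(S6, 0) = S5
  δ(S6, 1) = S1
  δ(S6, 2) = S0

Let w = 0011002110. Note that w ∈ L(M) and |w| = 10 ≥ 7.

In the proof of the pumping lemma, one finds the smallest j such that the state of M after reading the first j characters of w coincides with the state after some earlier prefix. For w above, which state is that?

S1

State sequence: S0 -0-> S1 -0-> S3 -1-> S1 -1-> S6 -0-> S5 -0-> S4 -2-> S6 -1-> S1 -1-> S6 -0-> S5
First repeat at step 3: S1 was already visited.

The earliest repeat is at step j = 3: M is in S1, which it already visited at step i = 1.
Since M has 7 states, any run of length ≥ 7 visits 7+1 states, so by pigeonhole some state repeats within the first 7 steps — that repeat gives the pumpable loop.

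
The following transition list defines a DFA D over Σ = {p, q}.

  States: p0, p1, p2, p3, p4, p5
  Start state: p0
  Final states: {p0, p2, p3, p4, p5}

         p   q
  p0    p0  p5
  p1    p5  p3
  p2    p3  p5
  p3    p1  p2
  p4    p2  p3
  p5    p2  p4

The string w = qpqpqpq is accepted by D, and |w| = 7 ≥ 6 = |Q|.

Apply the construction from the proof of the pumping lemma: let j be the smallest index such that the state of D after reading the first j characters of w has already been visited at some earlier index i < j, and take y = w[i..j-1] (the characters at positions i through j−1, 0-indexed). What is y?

State sequence: p0 -q-> p5 -p-> p2 -q-> p5 -p-> p2 -q-> p5 -p-> p2 -q-> p5
First repeat at step 3: p5 was already visited.

So i = 1, j = 3, giving x = w[0:1] = q, y = w[1:3] = pq, z = w[3:7] = pqpq.
Check: |xy| = 3 ≤ 6 and |y| = 2 ≥ 1. Reading y takes D from p5 back to p5, so every xyⁱz is accepted.
The DFA has 6 states, so the proof of the pumping lemma guarantees a repeated state among the first 6+1 visited; the segment between the two visits is the pumpable y.

pq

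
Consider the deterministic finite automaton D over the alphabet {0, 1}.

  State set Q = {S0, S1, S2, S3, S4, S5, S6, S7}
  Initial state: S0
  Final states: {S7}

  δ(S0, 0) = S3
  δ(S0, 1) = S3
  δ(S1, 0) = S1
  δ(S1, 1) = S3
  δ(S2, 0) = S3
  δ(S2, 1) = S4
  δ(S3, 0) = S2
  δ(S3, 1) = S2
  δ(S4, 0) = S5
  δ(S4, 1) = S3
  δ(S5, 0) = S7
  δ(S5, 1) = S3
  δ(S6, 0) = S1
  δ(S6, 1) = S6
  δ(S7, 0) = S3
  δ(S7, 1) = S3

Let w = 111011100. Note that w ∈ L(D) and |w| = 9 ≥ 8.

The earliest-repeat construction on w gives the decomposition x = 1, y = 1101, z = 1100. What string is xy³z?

xy^3z = 1·1101·1101·1101·1100 = 11101110111011100.
Reading y = 1101 takes D from S3 back to S3, so after x·y·y·y the machine is still in S3, and z then leads to the accepting state S7. Hence 11101110111011100 ∈ L(D).

11101110111011100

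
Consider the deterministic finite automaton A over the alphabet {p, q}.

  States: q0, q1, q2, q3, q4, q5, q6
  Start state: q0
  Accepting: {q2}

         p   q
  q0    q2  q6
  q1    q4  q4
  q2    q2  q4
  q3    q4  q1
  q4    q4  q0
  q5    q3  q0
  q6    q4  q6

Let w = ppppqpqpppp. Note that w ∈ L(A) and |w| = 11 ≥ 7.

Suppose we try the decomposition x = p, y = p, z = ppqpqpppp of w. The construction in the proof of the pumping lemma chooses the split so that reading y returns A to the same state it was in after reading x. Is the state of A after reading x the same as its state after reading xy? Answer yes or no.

yes

Run of A on the first 2 characters of w = p p:
  step 0: q0  (start)
  step 1: q2  (read p: q0→q2)
  step 2: q2  (read p: q2→q2)

After x (step 1): q2. After xy (step 2): q2.
They match, so y = p drives A around a cycle from q2 back to itself; pumping y any number of times keeps A in q2 before reading z, and xyⁱz ∈ L(A) for every i ≥ 0.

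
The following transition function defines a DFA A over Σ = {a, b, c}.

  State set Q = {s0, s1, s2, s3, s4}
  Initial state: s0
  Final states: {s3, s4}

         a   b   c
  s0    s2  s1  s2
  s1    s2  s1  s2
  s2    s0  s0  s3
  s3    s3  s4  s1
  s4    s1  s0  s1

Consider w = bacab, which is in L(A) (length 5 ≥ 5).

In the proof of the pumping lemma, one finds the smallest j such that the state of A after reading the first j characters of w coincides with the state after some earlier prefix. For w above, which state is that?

s3

State sequence: s0 -b-> s1 -a-> s2 -c-> s3 -a-> s3 -b-> s4
First repeat at step 4: s3 was already visited.

The earliest repeat is at step j = 4: A is in s3, which it already visited at step i = 3.
The DFA has 5 states, so the proof of the pumping lemma guarantees a repeated state among the first 5+1 visited; the segment between the two visits is the pumpable y.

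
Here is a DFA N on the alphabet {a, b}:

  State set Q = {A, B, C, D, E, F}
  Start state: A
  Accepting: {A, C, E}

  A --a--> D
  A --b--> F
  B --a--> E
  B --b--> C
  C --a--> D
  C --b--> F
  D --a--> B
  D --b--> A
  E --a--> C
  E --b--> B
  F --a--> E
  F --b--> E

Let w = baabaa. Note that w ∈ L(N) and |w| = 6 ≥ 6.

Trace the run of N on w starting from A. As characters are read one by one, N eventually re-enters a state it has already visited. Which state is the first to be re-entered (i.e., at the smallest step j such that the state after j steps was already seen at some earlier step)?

F

Run of N on w = b a a b a a:
  step 0: A  (start)
  step 1: F  (read b: A→F)
  step 2: E  (read a: F→E)
  step 3: C  (read a: E→C)
  step 4: F  (read b: C→F)   ← first repeat (F seen earlier)
  step 5: E  (read a: F→E)
  step 6: C  (read a: E→C)

The earliest repeat is at step j = 4: N is in F, which it already visited at step i = 1.
Pumping length from the standard proof: p = 6 (the number of states). The repeated state found above gives |xy| = j ≤ 6 and |y| = j − i ≥ 1.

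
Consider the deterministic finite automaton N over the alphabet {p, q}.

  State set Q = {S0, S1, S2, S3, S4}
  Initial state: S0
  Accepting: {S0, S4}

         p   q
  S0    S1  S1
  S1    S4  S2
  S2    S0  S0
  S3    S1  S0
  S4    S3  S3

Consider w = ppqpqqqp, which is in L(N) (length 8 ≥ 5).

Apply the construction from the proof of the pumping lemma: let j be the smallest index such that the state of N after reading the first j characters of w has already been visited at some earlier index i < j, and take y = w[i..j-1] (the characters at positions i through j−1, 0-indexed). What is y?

pqp

State sequence: S0 -p-> S1 -p-> S4 -q-> S3 -p-> S1 -q-> S2 -q-> S0 -q-> S1 -p-> S4
First repeat at step 4: S1 was already visited.

So i = 1, j = 4, giving x = w[0:1] = p, y = w[1:4] = pqp, z = w[4:8] = qqqp.
Check: |xy| = 4 ≤ 5 and |y| = 3 ≥ 1. Reading y takes N from S1 back to S1, so every xyⁱz is accepted.
The DFA has 5 states, so the proof of the pumping lemma guarantees a repeated state among the first 5+1 visited; the segment between the two visits is the pumpable y.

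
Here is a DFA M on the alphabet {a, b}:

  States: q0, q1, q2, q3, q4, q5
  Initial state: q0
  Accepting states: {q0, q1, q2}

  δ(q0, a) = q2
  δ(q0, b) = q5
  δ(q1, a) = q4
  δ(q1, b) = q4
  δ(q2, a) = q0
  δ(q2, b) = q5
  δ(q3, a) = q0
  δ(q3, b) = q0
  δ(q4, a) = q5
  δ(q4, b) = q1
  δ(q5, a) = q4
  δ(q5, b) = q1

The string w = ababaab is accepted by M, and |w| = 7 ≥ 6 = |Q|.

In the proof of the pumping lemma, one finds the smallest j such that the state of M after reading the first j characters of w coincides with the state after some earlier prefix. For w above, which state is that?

Run of M on w = a b a b a a b:
  step 0: q0  (start)
  step 1: q2  (read a: q0→q2)
  step 2: q5  (read b: q2→q5)
  step 3: q4  (read a: q5→q4)
  step 4: q1  (read b: q4→q1)
  step 5: q4  (read a: q1→q4)   ← first repeat (q4 seen earlier)
  step 6: q5  (read a: q4→q5)
  step 7: q1  (read b: q5→q1)

The earliest repeat is at step j = 5: M is in q4, which it already visited at step i = 3.

q4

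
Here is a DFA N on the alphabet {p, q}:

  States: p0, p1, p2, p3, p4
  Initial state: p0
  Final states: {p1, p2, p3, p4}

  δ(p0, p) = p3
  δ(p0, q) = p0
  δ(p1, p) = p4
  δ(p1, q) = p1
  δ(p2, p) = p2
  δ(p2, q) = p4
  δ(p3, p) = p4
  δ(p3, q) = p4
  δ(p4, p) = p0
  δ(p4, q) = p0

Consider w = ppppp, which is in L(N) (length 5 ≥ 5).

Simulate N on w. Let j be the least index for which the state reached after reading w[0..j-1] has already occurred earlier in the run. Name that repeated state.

State sequence: p0 -p-> p3 -p-> p4 -p-> p0 -p-> p3 -p-> p4
First repeat at step 3: p0 was already visited.

The earliest repeat is at step j = 3: N is in p0, which it already visited at step i = 0.

p0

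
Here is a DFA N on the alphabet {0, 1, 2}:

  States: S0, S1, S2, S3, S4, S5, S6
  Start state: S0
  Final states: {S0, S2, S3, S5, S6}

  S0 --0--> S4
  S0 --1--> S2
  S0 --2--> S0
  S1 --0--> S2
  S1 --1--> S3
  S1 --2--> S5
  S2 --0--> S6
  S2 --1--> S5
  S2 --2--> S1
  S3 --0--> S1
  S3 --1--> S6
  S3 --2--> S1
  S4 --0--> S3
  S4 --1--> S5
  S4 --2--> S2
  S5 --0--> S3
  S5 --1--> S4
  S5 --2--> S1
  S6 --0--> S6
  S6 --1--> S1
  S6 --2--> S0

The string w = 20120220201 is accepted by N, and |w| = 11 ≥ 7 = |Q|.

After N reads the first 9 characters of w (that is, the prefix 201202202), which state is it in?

S1

Run of N on the first 9 characters of w = 2 0 1 2 0 2 2 0 2:
  step 0: S0  (start)
  step 1: S0  (read 2: S0→S0)
  step 2: S4  (read 0: S0→S4)
  step 3: S5  (read 1: S4→S5)
  step 4: S1  (read 2: S5→S1)
  step 5: S2  (read 0: S1→S2)
  step 6: S1  (read 2: S2→S1)
  step 7: S5  (read 2: S1→S5)
  step 8: S3  (read 0: S5→S3)
  step 9: S1  (read 2: S3→S1)

After reading 9 characters, N is in state S1.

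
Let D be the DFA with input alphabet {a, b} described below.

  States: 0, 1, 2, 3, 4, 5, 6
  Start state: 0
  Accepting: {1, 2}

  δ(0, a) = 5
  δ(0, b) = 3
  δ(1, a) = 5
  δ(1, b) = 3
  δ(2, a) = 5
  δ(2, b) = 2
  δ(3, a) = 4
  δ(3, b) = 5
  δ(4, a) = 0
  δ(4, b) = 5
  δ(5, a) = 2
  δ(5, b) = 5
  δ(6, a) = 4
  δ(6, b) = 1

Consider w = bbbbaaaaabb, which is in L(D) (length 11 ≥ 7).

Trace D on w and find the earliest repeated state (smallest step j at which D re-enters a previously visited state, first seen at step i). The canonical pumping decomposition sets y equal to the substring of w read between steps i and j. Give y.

b

State sequence: 0 -b-> 3 -b-> 5 -b-> 5 -b-> 5 -a-> 2 -a-> 5 -a-> 2 -a-> 5 -a-> 2 -b-> 2 -b-> 2
First repeat at step 3: 5 was already visited.

So i = 2, j = 3, giving x = w[0:2] = bb, y = w[2:3] = b, z = w[3:11] = baaaaabb.
Check: |xy| = 3 ≤ 7 and |y| = 1 ≥ 1. Reading y takes D from 5 back to 5, so every xyⁱz is accepted.
Pumping length from the standard proof: p = 7 (the number of states). The repeated state found above gives |xy| = j ≤ 7 and |y| = j − i ≥ 1.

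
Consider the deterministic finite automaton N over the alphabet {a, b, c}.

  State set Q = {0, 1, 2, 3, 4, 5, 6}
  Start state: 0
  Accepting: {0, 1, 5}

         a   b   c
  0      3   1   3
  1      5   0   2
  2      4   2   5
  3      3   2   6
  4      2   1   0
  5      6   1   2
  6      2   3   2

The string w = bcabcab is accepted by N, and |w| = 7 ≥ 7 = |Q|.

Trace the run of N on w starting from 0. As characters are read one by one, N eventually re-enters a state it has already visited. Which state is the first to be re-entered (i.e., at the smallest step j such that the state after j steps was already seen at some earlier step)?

State sequence: 0 -b-> 1 -c-> 2 -a-> 4 -b-> 1 -c-> 2 -a-> 4 -b-> 1
First repeat at step 4: 1 was already visited.

The earliest repeat is at step j = 4: N is in 1, which it already visited at step i = 1.
Pumping length from the standard proof: p = 7 (the number of states). The repeated state found above gives |xy| = j ≤ 7 and |y| = j − i ≥ 1.

1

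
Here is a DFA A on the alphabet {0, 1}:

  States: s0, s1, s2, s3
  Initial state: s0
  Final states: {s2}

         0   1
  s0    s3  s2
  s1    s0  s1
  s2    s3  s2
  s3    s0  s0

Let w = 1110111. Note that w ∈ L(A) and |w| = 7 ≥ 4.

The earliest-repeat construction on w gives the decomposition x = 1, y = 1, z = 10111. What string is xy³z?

111110111

xy^3z = 1·1·1·1·10111 = 111110111.
Reading y = 1 takes A from s2 back to s2, so after x·y·y·y the machine is still in s2, and z then leads to the accepting state s2. Hence 111110111 ∈ L(A).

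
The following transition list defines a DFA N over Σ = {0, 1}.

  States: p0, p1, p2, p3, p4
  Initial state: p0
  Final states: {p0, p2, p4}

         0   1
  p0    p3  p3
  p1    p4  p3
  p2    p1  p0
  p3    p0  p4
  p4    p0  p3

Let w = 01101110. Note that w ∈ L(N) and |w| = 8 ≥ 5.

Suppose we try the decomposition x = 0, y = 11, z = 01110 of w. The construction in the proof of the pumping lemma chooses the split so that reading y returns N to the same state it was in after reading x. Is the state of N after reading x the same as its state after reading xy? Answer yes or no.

Run of N on the first 3 characters of w = 0 1 1:
  step 0: p0  (start)
  step 1: p3  (read 0: p0→p3)
  step 2: p4  (read 1: p3→p4)
  step 3: p3  (read 1: p4→p3)

After x (step 1): p3. After xy (step 3): p3.
They match, so y = 11 drives N around a cycle from p3 back to itself; pumping y any number of times keeps N in p3 before reading z, and xyⁱz ∈ L(N) for every i ≥ 0.

yes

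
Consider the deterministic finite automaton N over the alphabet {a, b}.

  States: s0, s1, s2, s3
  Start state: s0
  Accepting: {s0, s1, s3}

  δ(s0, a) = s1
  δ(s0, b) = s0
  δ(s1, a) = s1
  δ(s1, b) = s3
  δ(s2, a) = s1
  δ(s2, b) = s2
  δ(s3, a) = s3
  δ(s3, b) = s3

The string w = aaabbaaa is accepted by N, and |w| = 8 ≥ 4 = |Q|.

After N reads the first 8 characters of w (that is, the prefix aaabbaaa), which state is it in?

Run of N on the first 8 characters of w = a a a b b a a a:
  step 0: s0  (start)
  step 1: s1  (read a: s0→s1)
  step 2: s1  (read a: s1→s1)
  step 3: s1  (read a: s1→s1)
  step 4: s3  (read b: s1→s3)
  step 5: s3  (read b: s3→s3)
  step 6: s3  (read a: s3→s3)
  step 7: s3  (read a: s3→s3)
  step 8: s3  (read a: s3→s3)

After reading 8 characters, N is in state s3.

s3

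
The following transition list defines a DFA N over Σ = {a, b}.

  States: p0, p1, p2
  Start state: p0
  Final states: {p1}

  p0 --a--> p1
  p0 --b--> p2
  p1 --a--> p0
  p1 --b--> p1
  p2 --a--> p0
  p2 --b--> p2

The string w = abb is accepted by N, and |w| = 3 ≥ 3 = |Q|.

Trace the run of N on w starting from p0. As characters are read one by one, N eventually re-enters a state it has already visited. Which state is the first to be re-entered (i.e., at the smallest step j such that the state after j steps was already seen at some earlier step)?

State sequence: p0 -a-> p1 -b-> p1 -b-> p1
First repeat at step 2: p1 was already visited.

The earliest repeat is at step j = 2: N is in p1, which it already visited at step i = 1.
Since N has 3 states, any run of length ≥ 3 visits 3+1 states, so by pigeonhole some state repeats within the first 3 steps — that repeat gives the pumpable loop.

p1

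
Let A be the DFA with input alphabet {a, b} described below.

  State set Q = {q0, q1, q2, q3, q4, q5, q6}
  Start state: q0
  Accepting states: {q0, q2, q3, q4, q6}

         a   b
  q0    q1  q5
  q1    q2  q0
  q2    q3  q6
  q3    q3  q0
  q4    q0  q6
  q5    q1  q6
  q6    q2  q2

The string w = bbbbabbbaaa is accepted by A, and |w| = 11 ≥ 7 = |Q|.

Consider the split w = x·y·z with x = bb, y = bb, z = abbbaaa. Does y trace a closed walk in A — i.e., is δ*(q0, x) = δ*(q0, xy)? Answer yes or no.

yes

Run of A on the first 4 characters of w = b b b b:
  step 0: q0  (start)
  step 1: q5  (read b: q0→q5)
  step 2: q6  (read b: q5→q6)
  step 3: q2  (read b: q6→q2)
  step 4: q6  (read b: q2→q6)

After x (step 2): q6. After xy (step 4): q6.
They match, so y = bb drives A around a cycle from q6 back to itself; pumping y any number of times keeps A in q6 before reading z, and xyⁱz ∈ L(A) for every i ≥ 0.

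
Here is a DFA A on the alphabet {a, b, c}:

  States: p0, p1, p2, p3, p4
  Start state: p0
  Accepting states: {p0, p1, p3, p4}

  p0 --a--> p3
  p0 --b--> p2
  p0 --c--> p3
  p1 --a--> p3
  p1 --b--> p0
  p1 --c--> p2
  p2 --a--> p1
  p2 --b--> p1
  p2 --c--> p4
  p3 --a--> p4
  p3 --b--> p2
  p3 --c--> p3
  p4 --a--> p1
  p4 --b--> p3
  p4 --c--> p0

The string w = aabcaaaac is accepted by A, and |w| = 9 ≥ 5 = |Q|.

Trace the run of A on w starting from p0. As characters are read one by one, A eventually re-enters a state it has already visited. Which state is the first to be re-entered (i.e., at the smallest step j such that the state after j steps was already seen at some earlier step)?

p3

Run of A on w = a a b c a a a a c:
  step 0: p0  (start)
  step 1: p3  (read a: p0→p3)
  step 2: p4  (read a: p3→p4)
  step 3: p3  (read b: p4→p3)   ← first repeat (p3 seen earlier)
  step 4: p3  (read c: p3→p3)
  step 5: p4  (read a: p3→p4)
  step 6: p1  (read a: p4→p1)
  step 7: p3  (read a: p1→p3)
  step 8: p4  (read a: p3→p4)
  step 9: p0  (read c: p4→p0)

The earliest repeat is at step j = 3: A is in p3, which it already visited at step i = 1.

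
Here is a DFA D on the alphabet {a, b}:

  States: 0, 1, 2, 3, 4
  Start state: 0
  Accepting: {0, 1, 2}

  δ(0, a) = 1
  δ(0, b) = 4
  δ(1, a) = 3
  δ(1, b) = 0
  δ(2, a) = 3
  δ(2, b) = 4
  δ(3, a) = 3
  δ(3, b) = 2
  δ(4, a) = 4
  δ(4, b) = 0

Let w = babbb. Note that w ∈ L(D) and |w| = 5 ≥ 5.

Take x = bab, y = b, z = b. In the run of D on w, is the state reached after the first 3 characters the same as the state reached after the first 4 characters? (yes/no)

State sequence: 0 -b-> 4 -a-> 4 -b-> 0 -b-> 4

After x (step 3): 0. After xy (step 4): 4.
They differ (0 ≠ 4), so y is not a cycle from the state after x; this split is not the one the pumping-lemma construction produces, and pumping y need not keep the string in L(D).

no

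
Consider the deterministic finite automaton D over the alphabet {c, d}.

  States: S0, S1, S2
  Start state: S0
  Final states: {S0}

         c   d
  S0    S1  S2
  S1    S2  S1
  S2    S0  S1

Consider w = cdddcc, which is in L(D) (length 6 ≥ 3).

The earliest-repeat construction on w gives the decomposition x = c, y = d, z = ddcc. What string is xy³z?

cdddddcc

xy^3z = c·d·d·d·ddcc = cdddddcc.
Reading y = d takes D from S1 back to S1, so after x·y·y·y the machine is still in S1, and z then leads to the accepting state S0. Hence cdddddcc ∈ L(D).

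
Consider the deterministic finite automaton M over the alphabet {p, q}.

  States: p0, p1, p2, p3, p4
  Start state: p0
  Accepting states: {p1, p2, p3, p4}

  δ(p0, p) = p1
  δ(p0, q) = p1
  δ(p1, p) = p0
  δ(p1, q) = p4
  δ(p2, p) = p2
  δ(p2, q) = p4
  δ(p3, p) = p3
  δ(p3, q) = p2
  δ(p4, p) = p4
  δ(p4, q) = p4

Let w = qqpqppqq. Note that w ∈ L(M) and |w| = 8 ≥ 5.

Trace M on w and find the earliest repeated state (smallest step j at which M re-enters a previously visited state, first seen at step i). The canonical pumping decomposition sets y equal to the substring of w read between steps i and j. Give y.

State sequence: p0 -q-> p1 -q-> p4 -p-> p4 -q-> p4 -p-> p4 -p-> p4 -q-> p4 -q-> p4
First repeat at step 3: p4 was already visited.

So i = 2, j = 3, giving x = w[0:2] = qq, y = w[2:3] = p, z = w[3:8] = qppqq.
Check: |xy| = 3 ≤ 5 and |y| = 1 ≥ 1. Reading y takes M from p4 back to p4, so every xyⁱz is accepted.
Since M has 5 states, any run of length ≥ 5 visits 5+1 states, so by pigeonhole some state repeats within the first 5 steps — that repeat gives the pumpable loop.

p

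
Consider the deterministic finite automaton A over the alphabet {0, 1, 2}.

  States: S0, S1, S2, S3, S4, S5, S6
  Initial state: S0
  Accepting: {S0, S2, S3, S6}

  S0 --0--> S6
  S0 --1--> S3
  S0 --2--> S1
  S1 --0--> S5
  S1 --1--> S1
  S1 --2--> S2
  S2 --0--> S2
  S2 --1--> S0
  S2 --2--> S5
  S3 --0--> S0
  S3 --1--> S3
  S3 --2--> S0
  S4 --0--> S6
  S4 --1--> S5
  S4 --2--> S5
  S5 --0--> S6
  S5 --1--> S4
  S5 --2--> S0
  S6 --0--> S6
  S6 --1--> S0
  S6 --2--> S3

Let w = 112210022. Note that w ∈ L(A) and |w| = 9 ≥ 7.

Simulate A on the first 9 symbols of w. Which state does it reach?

State sequence: S0 -1-> S3 -1-> S3 -2-> S0 -2-> S1 -1-> S1 -0-> S5 -0-> S6 -2-> S3 -2-> S0

After reading 9 characters, A is in state S0.
(This kind of state-tracing is the core of the pumping-lemma construction: with 7 states, pigeonhole forces a repeat within the first 7 steps.)

S0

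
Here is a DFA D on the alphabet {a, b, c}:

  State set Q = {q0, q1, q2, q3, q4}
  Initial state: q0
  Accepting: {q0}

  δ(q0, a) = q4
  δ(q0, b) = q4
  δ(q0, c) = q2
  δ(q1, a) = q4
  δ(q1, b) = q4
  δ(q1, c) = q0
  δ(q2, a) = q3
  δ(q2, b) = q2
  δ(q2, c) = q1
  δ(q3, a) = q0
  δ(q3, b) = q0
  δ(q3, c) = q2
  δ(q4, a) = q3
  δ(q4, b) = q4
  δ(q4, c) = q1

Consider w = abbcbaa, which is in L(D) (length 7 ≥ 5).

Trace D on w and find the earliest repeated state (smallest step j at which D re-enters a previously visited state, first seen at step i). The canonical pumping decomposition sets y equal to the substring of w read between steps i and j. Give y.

b

State sequence: q0 -a-> q4 -b-> q4 -b-> q4 -c-> q1 -b-> q4 -a-> q3 -a-> q0
First repeat at step 2: q4 was already visited.

So i = 1, j = 2, giving x = w[0:1] = a, y = w[1:2] = b, z = w[2:7] = bcbaa.
Check: |xy| = 2 ≤ 5 and |y| = 1 ≥ 1. Reading y takes D from q4 back to q4, so every xyⁱz is accepted.
Since D has 5 states, any run of length ≥ 5 visits 5+1 states, so by pigeonhole some state repeats within the first 5 steps — that repeat gives the pumpable loop.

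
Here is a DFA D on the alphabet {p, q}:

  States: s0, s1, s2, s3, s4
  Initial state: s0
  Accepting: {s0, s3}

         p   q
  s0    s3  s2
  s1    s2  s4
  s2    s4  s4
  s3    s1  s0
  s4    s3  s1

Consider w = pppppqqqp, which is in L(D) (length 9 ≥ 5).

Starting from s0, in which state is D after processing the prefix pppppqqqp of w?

s3

Run of D on the first 9 characters of w = p p p p p q q q p:
  step 0: s0  (start)
  step 1: s3  (read p: s0→s3)
  step 2: s1  (read p: s3→s1)
  step 3: s2  (read p: s1→s2)
  step 4: s4  (read p: s2→s4)
  step 5: s3  (read p: s4→s3)
  step 6: s0  (read q: s3→s0)
  step 7: s2  (read q: s0→s2)
  step 8: s4  (read q: s2→s4)
  step 9: s3  (read p: s4→s3)

After reading 9 characters, D is in state s3.
(This kind of state-tracing is the core of the pumping-lemma construction: with 5 states, pigeonhole forces a repeat within the first 5 steps.)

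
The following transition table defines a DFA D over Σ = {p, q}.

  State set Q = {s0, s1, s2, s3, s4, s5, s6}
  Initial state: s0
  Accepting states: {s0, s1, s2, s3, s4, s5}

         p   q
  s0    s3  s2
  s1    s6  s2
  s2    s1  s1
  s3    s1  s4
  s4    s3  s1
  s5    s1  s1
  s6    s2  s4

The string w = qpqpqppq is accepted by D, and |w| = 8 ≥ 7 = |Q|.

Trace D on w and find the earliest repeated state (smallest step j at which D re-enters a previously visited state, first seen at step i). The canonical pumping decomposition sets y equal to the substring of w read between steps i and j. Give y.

pq

State sequence: s0 -q-> s2 -p-> s1 -q-> s2 -p-> s1 -q-> s2 -p-> s1 -p-> s6 -q-> s4
First repeat at step 3: s2 was already visited.

So i = 1, j = 3, giving x = w[0:1] = q, y = w[1:3] = pq, z = w[3:8] = pqppq.
Check: |xy| = 3 ≤ 7 and |y| = 2 ≥ 1. Reading y takes D from s2 back to s2, so every xyⁱz is accepted.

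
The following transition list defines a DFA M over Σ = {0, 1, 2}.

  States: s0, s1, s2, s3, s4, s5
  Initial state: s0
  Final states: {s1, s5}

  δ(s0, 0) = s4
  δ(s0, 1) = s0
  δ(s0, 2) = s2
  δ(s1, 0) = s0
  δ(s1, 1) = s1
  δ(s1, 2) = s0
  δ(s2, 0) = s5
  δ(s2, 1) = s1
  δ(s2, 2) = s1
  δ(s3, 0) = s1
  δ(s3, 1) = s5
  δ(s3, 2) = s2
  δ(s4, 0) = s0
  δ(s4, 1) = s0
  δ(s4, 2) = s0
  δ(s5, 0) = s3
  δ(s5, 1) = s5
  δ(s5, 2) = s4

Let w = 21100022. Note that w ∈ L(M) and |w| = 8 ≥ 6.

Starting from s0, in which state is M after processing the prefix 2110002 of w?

State sequence: s0 -2-> s2 -1-> s1 -1-> s1 -0-> s0 -0-> s4 -0-> s0 -2-> s2

After reading 7 characters, M is in state s2.

s2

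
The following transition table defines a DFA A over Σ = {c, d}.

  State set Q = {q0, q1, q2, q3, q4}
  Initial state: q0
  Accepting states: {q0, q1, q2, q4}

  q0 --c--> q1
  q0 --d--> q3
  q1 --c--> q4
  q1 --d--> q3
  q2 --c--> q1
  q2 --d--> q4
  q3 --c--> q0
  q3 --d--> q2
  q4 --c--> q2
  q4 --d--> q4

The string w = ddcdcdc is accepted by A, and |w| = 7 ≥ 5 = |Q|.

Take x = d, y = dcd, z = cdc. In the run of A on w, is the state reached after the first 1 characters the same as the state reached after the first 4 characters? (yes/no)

State sequence: q0 -d-> q3 -d-> q2 -c-> q1 -d-> q3

After x (step 1): q3. After xy (step 4): q3.
They match, so y = dcd drives A around a cycle from q3 back to itself; pumping y any number of times keeps A in q3 before reading z, and xyⁱz ∈ L(A) for every i ≥ 0.

yes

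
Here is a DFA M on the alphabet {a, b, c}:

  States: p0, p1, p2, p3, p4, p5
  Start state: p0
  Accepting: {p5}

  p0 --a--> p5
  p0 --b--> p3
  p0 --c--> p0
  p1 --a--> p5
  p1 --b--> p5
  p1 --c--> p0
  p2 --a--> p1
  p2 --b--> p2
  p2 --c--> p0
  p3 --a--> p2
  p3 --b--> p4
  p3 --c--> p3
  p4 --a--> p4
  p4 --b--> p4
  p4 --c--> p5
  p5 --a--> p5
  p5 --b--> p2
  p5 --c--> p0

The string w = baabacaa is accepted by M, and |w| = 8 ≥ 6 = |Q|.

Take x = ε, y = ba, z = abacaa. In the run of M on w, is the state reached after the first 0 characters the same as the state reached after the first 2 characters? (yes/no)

no

State sequence: p0 -b-> p3 -a-> p2

After x (step 0): p0. After xy (step 2): p2.
They differ (p0 ≠ p2), so y is not a cycle from the state after x; this split is not the one the pumping-lemma construction produces, and pumping y need not keep the string in L(M).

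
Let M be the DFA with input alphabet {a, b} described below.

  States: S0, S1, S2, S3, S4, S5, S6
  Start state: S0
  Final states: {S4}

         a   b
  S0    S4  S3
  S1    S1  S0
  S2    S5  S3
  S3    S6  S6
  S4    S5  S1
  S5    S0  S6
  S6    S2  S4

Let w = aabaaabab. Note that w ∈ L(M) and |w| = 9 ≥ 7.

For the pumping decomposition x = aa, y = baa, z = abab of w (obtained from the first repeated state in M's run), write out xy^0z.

xy⁰z = xz = aa·abab = aaabab.
Reading y = baa takes M from S5 back to S5, so after x the machine is still in S5, and z then leads to the accepting state S4. Hence aaabab ∈ L(M).

aaabab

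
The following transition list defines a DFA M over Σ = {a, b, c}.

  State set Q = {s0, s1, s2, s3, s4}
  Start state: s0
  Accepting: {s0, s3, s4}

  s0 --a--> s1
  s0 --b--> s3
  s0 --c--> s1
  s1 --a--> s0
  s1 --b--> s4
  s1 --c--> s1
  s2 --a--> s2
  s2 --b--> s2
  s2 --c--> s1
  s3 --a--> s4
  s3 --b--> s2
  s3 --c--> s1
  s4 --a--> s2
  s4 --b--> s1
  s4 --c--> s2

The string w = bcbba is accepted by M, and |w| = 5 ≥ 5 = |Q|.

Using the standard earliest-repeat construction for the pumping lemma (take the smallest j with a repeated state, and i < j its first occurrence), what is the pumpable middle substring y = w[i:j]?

bb

State sequence: s0 -b-> s3 -c-> s1 -b-> s4 -b-> s1 -a-> s0
First repeat at step 4: s1 was already visited.

So i = 2, j = 4, giving x = w[0:2] = bc, y = w[2:4] = bb, z = w[4:5] = a.
Check: |xy| = 4 ≤ 5 and |y| = 2 ≥ 1. Reading y takes M from s1 back to s1, so every xyⁱz is accepted.
Pumping length from the standard proof: p = 5 (the number of states). The repeated state found above gives |xy| = j ≤ 5 and |y| = j − i ≥ 1.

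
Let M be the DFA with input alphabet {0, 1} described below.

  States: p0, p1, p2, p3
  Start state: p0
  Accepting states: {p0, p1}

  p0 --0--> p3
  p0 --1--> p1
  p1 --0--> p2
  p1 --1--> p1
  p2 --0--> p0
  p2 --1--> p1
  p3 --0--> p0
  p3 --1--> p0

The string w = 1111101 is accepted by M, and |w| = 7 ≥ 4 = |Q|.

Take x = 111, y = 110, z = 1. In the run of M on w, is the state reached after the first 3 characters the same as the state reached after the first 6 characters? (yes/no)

Run of M on the first 6 characters of w = 1 1 1 1 1 0:
  step 0: p0  (start)
  step 1: p1  (read 1: p0→p1)
  step 2: p1  (read 1: p1→p1)
  step 3: p1  (read 1: p1→p1)
  step 4: p1  (read 1: p1→p1)
  step 5: p1  (read 1: p1→p1)
  step 6: p2  (read 0: p1→p2)

After x (step 3): p1. After xy (step 6): p2.
They differ (p1 ≠ p2), so y is not a cycle from the state after x; this split is not the one the pumping-lemma construction produces, and pumping y need not keep the string in L(M).

no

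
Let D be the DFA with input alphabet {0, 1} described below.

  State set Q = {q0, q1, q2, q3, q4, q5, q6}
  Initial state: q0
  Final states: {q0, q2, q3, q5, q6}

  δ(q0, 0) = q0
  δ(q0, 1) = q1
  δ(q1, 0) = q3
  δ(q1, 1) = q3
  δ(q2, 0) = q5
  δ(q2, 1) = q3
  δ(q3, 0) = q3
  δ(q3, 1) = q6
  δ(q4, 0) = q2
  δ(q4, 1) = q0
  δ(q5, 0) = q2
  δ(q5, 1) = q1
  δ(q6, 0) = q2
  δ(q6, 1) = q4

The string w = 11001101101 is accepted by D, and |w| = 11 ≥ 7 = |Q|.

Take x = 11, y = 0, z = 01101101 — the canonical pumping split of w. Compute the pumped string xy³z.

xy^3z = 11·0·0·0·01101101 = 1100001101101.
Reading y = 0 takes D from q3 back to q3, so after x·y·y·y the machine is still in q3, and z then leads to the accepting state q3. Hence 1100001101101 ∈ L(D).

1100001101101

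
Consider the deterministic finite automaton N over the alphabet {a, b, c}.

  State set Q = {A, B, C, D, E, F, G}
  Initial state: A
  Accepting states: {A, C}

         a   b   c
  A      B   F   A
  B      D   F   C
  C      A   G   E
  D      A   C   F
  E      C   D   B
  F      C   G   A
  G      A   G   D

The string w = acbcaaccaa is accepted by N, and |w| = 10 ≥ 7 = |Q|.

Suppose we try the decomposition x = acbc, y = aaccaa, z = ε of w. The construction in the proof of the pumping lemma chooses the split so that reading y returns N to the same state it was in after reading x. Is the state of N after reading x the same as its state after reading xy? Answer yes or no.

no

State sequence: A -a-> B -c-> C -b-> G -c-> D -a-> A -a-> B -c-> C -c-> E -a-> C -a-> A

After x (step 4): D. After xy (step 10): A.
They differ (D ≠ A), so y is not a cycle from the state after x; this split is not the one the pumping-lemma construction produces, and pumping y need not keep the string in L(N).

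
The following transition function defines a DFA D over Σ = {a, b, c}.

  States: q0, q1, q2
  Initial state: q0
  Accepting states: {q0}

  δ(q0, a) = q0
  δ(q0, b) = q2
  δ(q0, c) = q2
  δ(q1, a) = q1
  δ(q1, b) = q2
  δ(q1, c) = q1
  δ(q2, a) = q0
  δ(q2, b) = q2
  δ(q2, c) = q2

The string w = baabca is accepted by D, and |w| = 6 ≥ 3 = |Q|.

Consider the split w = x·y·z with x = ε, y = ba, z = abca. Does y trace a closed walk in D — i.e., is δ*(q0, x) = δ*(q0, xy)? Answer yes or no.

Run of D on the first 2 characters of w = b a:
  step 0: q0  (start)
  step 1: q2  (read b: q0→q2)
  step 2: q0  (read a: q2→q0)

After x (step 0): q0. After xy (step 2): q0.
They match, so y = ba drives D around a cycle from q0 back to itself; pumping y any number of times keeps D in q0 before reading z, and xyⁱz ∈ L(D) for every i ≥ 0.

yes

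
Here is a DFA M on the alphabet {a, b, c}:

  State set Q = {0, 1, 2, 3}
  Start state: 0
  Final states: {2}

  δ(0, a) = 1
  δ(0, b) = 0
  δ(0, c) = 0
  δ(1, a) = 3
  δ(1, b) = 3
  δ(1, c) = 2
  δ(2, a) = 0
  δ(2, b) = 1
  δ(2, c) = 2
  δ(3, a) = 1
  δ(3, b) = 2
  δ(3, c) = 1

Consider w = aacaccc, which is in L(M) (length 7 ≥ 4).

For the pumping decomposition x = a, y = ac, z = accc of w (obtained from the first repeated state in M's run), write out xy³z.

aacacacaccc

xy^3z = a·ac·ac·ac·accc = aacacacaccc.
Reading y = ac takes M from 1 back to 1, so after x·y·y·y the machine is still in 1, and z then leads to the accepting state 2. Hence aacacacaccc ∈ L(M).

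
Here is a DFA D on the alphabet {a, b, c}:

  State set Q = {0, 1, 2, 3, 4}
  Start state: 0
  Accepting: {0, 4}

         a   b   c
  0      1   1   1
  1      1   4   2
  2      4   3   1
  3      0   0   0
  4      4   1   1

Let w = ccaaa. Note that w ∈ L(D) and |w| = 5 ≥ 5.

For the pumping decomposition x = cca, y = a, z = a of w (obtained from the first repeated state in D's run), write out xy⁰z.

xy⁰z = xz = cca·a = ccaa.
Reading y = a takes D from 4 back to 4, so after x the machine is still in 4, and z then leads to the accepting state 4. Hence ccaa ∈ L(D).

ccaa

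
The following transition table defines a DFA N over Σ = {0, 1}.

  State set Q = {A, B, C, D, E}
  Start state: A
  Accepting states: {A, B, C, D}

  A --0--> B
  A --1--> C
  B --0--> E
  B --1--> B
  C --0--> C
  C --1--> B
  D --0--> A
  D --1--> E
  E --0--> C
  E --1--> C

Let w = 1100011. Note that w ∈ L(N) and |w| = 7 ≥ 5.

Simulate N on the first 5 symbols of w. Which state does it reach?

C

State sequence: A -1-> C -1-> B -0-> E -0-> C -0-> C

After reading 5 characters, N is in state C.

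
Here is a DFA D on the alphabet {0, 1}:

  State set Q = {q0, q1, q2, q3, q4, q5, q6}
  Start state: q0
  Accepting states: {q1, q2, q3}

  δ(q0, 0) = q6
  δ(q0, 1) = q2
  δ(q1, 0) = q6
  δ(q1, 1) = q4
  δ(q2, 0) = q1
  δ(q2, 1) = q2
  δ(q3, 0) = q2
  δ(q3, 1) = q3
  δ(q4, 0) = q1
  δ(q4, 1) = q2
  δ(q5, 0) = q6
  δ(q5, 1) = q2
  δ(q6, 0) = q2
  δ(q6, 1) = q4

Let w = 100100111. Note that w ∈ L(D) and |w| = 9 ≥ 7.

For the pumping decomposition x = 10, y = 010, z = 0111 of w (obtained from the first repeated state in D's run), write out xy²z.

xy^2z = 10·010·010·0111 = 100100100111.
Reading y = 010 takes D from q1 back to q1, so after x·y·y the machine is still in q1, and z then leads to the accepting state q2. Hence 100100100111 ∈ L(D).

100100100111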